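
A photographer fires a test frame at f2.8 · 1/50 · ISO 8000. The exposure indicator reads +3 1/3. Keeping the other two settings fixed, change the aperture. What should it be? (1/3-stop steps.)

f/9

Overexposed by 3 1/3 stops → need 3 1/3 stops darker.
Aperture: f/2.8 → f/3.2 → f/3.5 → f/4 → f/4.5 → f/5 → f/5.6 → f/6.3 → f/7.1 → f/8 → f/9.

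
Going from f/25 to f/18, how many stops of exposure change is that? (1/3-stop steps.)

1 stop

f/25 → f/22 → f/20 → f/18 — count the steps: 3 third-stops = 1 stop.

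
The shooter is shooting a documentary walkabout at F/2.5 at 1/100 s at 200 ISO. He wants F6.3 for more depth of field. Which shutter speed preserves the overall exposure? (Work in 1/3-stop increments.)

Aperture: f/2.5 → f/2.8 → f/3.2 → f/3.5 → f/4 → f/4.5 → f/5 → f/5.6 → f/6.3 — 2 2/3 stops smaller aperture (darker).
Need 2 2/3 stops brighter from the shutter speed: 1/100 → 1/80 → 1/60 → 1/50 → 1/40 → 1/30 → 1/25 → 1/20 → 1/15.

1/15s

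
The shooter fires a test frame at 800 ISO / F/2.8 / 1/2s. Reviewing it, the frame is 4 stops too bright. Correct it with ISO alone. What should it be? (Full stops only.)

ISO 50

Overexposed by 4 stops → need 4 stops darker.
ISO: 800 → 400 → 200 → 100 → 50.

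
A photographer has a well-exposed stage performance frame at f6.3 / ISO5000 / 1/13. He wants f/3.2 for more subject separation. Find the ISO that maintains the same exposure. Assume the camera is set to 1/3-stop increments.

Aperture: f/6.3 → f/5.6 → f/5 → f/4.5 → f/4 → f/3.5 → f/3.2 — 2 stops opened up (brighter).
Need 2 stops darker from the ISO: 5000 → 4000 → 3200 → 2500 → 2000 → 1600 → 1250.

ISO 1250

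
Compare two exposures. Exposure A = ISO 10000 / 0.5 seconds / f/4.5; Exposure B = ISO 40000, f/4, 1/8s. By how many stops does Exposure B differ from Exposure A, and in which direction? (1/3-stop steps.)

1/3 stop brighter

Aperture: f/4.5 → f/4 — 1/3 stop opened up (brighter).
Shutter speed: 0.5 → 0.4 → 0.3 → 1/4 → 1/5 → 1/6 → 1/8 — 2 stops shorter (darker).
ISO: 10000 → 12800 → 16000 → 20000 → 25600 → 32000 → 40000 — 2 stops raised (brighter).
Net: +1/3 −2 +2 = +1/3 stops.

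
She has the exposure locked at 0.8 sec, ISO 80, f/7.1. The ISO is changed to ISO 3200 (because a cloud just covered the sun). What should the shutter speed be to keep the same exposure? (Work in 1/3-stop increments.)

1/50s

ISO: 80 → 100 → 125 → 160 → 200 → 250 → 320 → 400 → 500 → 640 → 800 → 1000 → 1250 → 1600 → 2000 → 2500 → 3200 — 5 1/3 stops raised (brighter).
Need 5 1/3 stops darker from the shutter speed: 0.8 → 0.6 → 0.5 → 0.4 → 0.3 → 1/4 → 1/5 → 1/6 → 1/8 → 1/10 → 1/13 → 1/15 → 1/20 → 1/25 → 1/30 → 1/40 → 1/50.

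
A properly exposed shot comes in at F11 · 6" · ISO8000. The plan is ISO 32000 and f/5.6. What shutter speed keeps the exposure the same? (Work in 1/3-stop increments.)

ISO: 8000 → 10000 → 12800 → 16000 → 20000 → 25600 → 32000 — 2 stops raised (brighter).
Aperture: f/11 → f/10 → f/9 → f/8 → f/7.1 → f/6.3 → f/5.6 — 2 stops wider (brighter).
Net change so far: 4 stops brighter. Offset with the shutter speed: 6 → 5 → 4 → 3.2 → 2.5 → 2 → 1.6 → 1.3 → 1 → 0.8 → 0.6 → 0.5 → 0.4.

0.4 s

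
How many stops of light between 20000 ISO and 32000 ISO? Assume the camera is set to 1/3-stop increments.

2/3 stop

20000 → 25600 → 32000 — count the steps: 2 third-stops = 2/3 stop.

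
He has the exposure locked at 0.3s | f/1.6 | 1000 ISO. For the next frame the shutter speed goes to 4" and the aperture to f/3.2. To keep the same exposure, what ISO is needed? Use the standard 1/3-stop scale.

Shutter speed: 0.3 → 0.4 → 0.5 → 0.6 → 0.8 → 1 → 1.3 → 1.6 → 2 → 2.5 → 3.2 → 4 — 3 2/3 stops slower (brighter).
Aperture: f/1.6 → f/1.8 → f/2 → f/2.2 → f/2.5 → f/2.8 → f/3.2 — 2 stops smaller aperture (darker).
Net change so far: 1 2/3 stops brighter. Offset with the ISO: 1000 → 800 → 640 → 500 → 400 → 320.

ISO 320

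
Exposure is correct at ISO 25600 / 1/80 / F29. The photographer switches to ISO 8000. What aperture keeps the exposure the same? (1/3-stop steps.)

ISO: 25600 → 20000 → 16000 → 12800 → 10000 → 8000 — 1 2/3 stops dropped (darker).
Need 1 2/3 stops brighter from the aperture: f/29 → f/25 → f/22 → f/20 → f/18 → f/16.

f/16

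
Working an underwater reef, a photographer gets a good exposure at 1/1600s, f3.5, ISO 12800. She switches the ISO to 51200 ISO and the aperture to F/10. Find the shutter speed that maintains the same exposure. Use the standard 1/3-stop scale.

ISO: 12800 → 16000 → 20000 → 25600 → 32000 → 40000 → 51200 — 2 stops higher (brighter).
Aperture: f/3.5 → f/4 → f/4.5 → f/5 → f/5.6 → f/6.3 → f/7.1 → f/8 → f/9 → f/10 — 3 stops smaller aperture (darker).
Net change so far: 1 stop darker. Offset with the shutter speed: 1/1600 → 1/1250 → 1/1000 → 1/800.

1/800s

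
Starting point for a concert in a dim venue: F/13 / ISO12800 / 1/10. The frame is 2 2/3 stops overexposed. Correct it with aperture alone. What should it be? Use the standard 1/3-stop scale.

f/32

Overexposed by 2 2/3 stops → need 2 2/3 stops darker.
Aperture: f/13 → f/14 → f/16 → f/18 → f/20 → f/22 → f/25 → f/29 → f/32.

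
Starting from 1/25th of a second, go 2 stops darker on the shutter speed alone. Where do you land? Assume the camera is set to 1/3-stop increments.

Shutter speed: 1/25 → 1/30 → 1/40 → 1/50 → 1/60 → 1/80 → 1/100 — 2 stops faster (darker).

1/100s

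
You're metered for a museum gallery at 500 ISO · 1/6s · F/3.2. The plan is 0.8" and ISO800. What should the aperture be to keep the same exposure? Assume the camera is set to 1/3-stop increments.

f/9

Shutter speed: 1/6 → 1/5 → 1/4 → 0.3 → 0.4 → 0.5 → 0.6 → 0.8 — 2 1/3 stops slower (brighter).
ISO: 500 → 640 → 800 — 2/3 stop higher (brighter).
Net change so far: 3 stops brighter. Offset with the aperture: f/3.2 → f/3.5 → f/4 → f/4.5 → f/5 → f/5.6 → f/6.3 → f/7.1 → f/8 → f/9.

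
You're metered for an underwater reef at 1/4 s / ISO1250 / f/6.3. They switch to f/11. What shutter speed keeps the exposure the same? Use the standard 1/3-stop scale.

0.8 s

Aperture: f/6.3 → f/7.1 → f/8 → f/9 → f/10 → f/11 — 1 2/3 stops stopped down (darker).
Need 1 2/3 stops brighter from the shutter speed: 1/4 → 0.3 → 0.4 → 0.5 → 0.6 → 0.8.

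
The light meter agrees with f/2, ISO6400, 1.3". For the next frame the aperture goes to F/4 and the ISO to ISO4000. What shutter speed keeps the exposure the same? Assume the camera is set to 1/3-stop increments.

Aperture: f/2 → f/2.2 → f/2.5 → f/2.8 → f/3.2 → f/3.5 → f/4 — 2 stops smaller aperture (darker).
ISO: 6400 → 5000 → 4000 — 2/3 stop dropped (darker).
Net change so far: 2 2/3 stops darker. Offset with the shutter speed: 1.3 → 1.6 → 2 → 2.5 → 3.2 → 4 → 5 → 6 → 8.

8 s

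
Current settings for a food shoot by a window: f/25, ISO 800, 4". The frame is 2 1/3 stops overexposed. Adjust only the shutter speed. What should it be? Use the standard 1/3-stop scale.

0.8 s

Overexposed by 2 1/3 stops → need 2 1/3 stops darker.
Shutter speed: 4 → 3.2 → 2.5 → 2 → 1.6 → 1.3 → 1 → 0.8.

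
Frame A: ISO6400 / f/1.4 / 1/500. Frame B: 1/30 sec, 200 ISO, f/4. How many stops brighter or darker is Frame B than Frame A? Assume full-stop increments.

4 stops darker

Aperture: f/1.4 → f/2 → f/2.8 → f/4 — 3 stops smaller aperture (darker).
Shutter speed: 1/500 → 1/250 → 1/125 → 1/60 → 1/30 — 4 stops slower (brighter).
ISO: 6400 → 3200 → 1600 → 800 → 400 → 200 — 5 stops lower (darker).
Net: −3 +4 −5 = −4 stops.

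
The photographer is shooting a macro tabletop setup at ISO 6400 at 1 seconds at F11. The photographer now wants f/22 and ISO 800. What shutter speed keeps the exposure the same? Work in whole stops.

30 s

Aperture: f/11 → f/16 → f/22 — 2 stops smaller aperture (darker).
ISO: 6400 → 3200 → 1600 → 800 — 3 stops lower (darker).
Net change so far: 5 stops darker. Offset with the shutter speed: 1 → 2 → 4 → 8 → 15 → 30.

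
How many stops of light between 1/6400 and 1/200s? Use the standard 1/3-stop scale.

5 stops

1/6400 → 1/5000 → 1/4000 → 1/3200 → 1/2500 → 1/2000 → 1/1600 → 1/1250 → 1/1000 → 1/800 → 1/640 → 1/500 → 1/400 → 1/320 → 1/250 → 1/200 — count the steps: 15 third-stops = 5 stops.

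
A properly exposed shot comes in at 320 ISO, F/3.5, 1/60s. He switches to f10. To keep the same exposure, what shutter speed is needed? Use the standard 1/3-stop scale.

Aperture: f/3.5 → f/4 → f/4.5 → f/5 → f/5.6 → f/6.3 → f/7.1 → f/8 → f/9 → f/10 — 3 stops smaller aperture (darker).
Need 3 stops brighter from the shutter speed: 1/60 → 1/50 → 1/40 → 1/30 → 1/25 → 1/20 → 1/15 → 1/13 → 1/10 → 1/8.

1/8s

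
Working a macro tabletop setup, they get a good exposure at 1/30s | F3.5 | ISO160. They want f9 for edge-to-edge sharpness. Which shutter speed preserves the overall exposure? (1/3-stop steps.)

Aperture: f/3.5 → f/4 → f/4.5 → f/5 → f/5.6 → f/6.3 → f/7.1 → f/8 → f/9 — 2 2/3 stops stopped down (darker).
Need 2 2/3 stops brighter from the shutter speed: 1/30 → 1/25 → 1/20 → 1/15 → 1/13 → 1/10 → 1/8 → 1/6 → 1/5.

1/5s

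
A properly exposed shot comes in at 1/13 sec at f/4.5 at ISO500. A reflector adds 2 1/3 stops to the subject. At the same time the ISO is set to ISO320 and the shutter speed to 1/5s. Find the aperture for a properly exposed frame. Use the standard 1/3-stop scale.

Scene light: 2 1/3 stops brighter.
ISO: 500 → 400 → 320 — 2/3 stop lower (darker).
Shutter speed: 1/13 → 1/10 → 1/8 → 1/6 → 1/5 — 1 1/3 stops slower (brighter).
Net so far: 3 stops brighter. Aperture: f/4.5 → f/5 → f/5.6 → f/6.3 → f/7.1 → f/8 → f/9 → f/10 → f/11 → f/13.

f/13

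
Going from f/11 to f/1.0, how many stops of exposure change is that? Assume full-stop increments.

7 stops

f/11 → f/8 → f/5.6 → f/4 → f/2.8 → f/2 → f/1.4 → f/1.0 — count the steps: 7 stops.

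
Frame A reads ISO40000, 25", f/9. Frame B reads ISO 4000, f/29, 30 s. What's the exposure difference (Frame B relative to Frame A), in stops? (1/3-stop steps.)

6 1/3 stops darker

Aperture: f/9 → f/10 → f/11 → f/13 → f/14 → f/16 → f/18 → f/20 → f/22 → f/25 → f/29 — 3 1/3 stops stopped down (darker).
Shutter speed: 25 → 30 — 1/3 stop slower (brighter).
ISO: 40000 → 32000 → 25600 → 20000 → 16000 → 12800 → 10000 → 8000 → 6400 → 5000 → 4000 — 3 1/3 stops dropped (darker).
Net: −3 1/3 +1/3 −3 1/3 = −6 1/3 stops.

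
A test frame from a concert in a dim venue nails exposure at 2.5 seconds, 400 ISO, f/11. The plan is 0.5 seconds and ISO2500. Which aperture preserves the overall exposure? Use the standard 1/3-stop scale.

f/13

Shutter speed: 2.5 → 2 → 1.6 → 1.3 → 1 → 0.8 → 0.6 → 0.5 — 2 1/3 stops shorter (darker).
ISO: 400 → 500 → 640 → 800 → 1000 → 1250 → 1600 → 2000 → 2500 — 2 2/3 stops raised (brighter).
Net change so far: 1/3 stop brighter. Offset with the aperture: f/11 → f/13.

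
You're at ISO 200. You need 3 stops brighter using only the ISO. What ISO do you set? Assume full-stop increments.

ISO: 200 → 400 → 800 → 1600 — 3 stops higher (brighter).

ISO 1600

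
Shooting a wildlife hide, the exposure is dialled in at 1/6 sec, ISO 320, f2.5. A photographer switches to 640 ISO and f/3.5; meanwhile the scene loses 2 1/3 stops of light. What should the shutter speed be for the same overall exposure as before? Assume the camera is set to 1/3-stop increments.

Scene light: 2 1/3 stops darker.
ISO: 320 → 400 → 500 → 640 — 1 stop higher (brighter).
Aperture: f/2.5 → f/2.8 → f/3.2 → f/3.5 — 1 stop smaller aperture (darker).
Net so far: 2 1/3 stops darker. Shutter speed: 1/6 → 1/5 → 1/4 → 0.3 → 0.4 → 0.5 → 0.6 → 0.8.

0.8 s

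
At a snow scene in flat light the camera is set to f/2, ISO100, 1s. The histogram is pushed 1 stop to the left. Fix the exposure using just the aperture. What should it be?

Underexposed by 1 stop → need 1 stop brighter.
Aperture: f/2 → f/1.4.

f/1.4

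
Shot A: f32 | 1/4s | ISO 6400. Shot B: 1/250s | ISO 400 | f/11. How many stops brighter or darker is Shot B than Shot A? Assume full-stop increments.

Aperture: f/32 → f/22 → f/16 → f/11 — 3 stops wider (brighter).
Shutter speed: 1/4 → 1/8 → 1/15 → 1/30 → 1/60 → 1/125 → 1/250 — 6 stops shorter (darker).
ISO: 6400 → 3200 → 1600 → 800 → 400 — 4 stops lower (darker).
Net: +3 −6 −4 = −7 stops.

7 stops darker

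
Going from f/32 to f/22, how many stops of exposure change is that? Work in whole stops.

f/32 → f/22 — count the steps: 1 stop.

1 stop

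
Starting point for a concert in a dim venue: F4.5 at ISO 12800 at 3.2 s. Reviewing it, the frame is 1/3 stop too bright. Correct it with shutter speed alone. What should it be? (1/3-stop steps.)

Overexposed by 1/3 stop → need 1/3 stop darker.
Shutter speed: 3.2 → 2.5.

2.5 s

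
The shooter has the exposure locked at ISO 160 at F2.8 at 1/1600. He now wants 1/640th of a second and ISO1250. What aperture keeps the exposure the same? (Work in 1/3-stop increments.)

Shutter speed: 1/1600 → 1/1250 → 1/1000 → 1/800 → 1/640 — 1 1/3 stops longer (brighter).
ISO: 160 → 200 → 250 → 320 → 400 → 500 → 640 → 800 → 1000 → 1250 — 3 stops raised (brighter).
Net change so far: 4 1/3 stops brighter. Offset with the aperture: f/2.8 → f/3.2 → f/3.5 → f/4 → f/4.5 → f/5 → f/5.6 → f/6.3 → f/7.1 → f/8 → f/9 → f/10 → f/11 → f/13.

f/13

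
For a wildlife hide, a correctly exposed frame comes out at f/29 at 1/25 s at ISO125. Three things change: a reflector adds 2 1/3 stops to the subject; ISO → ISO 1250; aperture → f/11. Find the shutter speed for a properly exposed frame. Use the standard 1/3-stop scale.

Scene light: 2 1/3 stops brighter.
ISO: 125 → 160 → 200 → 250 → 320 → 400 → 500 → 640 → 800 → 1000 → 1250 — 3 1/3 stops higher (brighter).
Aperture: f/29 → f/25 → f/22 → f/20 → f/18 → f/16 → f/14 → f/13 → f/11 — 2 2/3 stops opened up (brighter).
Net so far: 8 1/3 stops brighter. Shutter speed: 1/25 → 1/30 → 1/40 → 1/50 → 1/60 → 1/80 → 1/100 → 1/125 → 1/160 → 1/200 → 1/250 → 1/320 → 1/400 → 1/500 → 1/640 → 1/800 → 1/1000 → 1/1250 → 1/1600 → 1/2000 → 1/2500 → 1/3200 → 1/4000 → 1/5000 → 1/6400 → 1/8000.

1/8000s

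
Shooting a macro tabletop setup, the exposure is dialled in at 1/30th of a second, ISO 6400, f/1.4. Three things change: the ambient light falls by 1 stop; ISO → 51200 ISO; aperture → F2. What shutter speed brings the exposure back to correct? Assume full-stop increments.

1/60s

Scene light: 1 stop darker.
ISO: 6400 → 12800 → 25600 → 51200 — 3 stops raised (brighter).
Aperture: f/1.4 → f/2 — 1 stop narrower (darker).
Net so far: 1 stop brighter. Shutter speed: 1/30 → 1/60.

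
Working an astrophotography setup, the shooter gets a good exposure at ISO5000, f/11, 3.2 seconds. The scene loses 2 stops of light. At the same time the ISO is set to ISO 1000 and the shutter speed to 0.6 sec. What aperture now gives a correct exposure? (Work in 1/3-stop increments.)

f/1.1

Scene light: 2 stops darker.
ISO: 5000 → 4000 → 3200 → 2500 → 2000 → 1600 → 1250 → 1000 — 2 1/3 stops lower (darker).
Shutter speed: 3.2 → 2.5 → 2 → 1.6 → 1.3 → 1 → 0.8 → 0.6 — 2 1/3 stops faster (darker).
Net so far: 6 2/3 stops darker. Aperture: f/11 → f/10 → f/9 → f/8 → f/7.1 → f/6.3 → f/5.6 → f/5 → f/4.5 → f/4 → f/3.5 → f/3.2 → f/2.8 → f/2.5 → f/2.2 → f/2 → f/1.8 → f/1.6 → f/1.4 → f/1.2 → f/1.1.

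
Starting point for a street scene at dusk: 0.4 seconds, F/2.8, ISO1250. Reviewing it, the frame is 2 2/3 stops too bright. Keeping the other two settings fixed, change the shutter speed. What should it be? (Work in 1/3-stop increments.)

Overexposed by 2 2/3 stops → need 2 2/3 stops darker.
Shutter speed: 0.4 → 0.3 → 1/4 → 1/5 → 1/6 → 1/8 → 1/10 → 1/13 → 1/15.

1/15s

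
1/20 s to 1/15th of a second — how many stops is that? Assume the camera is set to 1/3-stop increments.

1/20 → 1/15 — count the steps: 1 third-stops = 1/3 stop.

1/3 stop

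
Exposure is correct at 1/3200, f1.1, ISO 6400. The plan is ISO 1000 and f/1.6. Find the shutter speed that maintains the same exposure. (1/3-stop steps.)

1/250s

ISO: 6400 → 5000 → 4000 → 3200 → 2500 → 2000 → 1600 → 1250 → 1000 — 2 2/3 stops dropped (darker).
Aperture: f/1.1 → f/1.2 → f/1.4 → f/1.6 — 1 stop stopped down (darker).
Net change so far: 3 2/3 stops darker. Offset with the shutter speed: 1/3200 → 1/2500 → 1/2000 → 1/1600 → 1/1250 → 1/1000 → 1/800 → 1/640 → 1/500 → 1/400 → 1/320 → 1/250.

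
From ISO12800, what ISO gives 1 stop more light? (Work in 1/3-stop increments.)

ISO: 12800 → 16000 → 20000 → 25600 — 1 stop higher (brighter).

ISO 25600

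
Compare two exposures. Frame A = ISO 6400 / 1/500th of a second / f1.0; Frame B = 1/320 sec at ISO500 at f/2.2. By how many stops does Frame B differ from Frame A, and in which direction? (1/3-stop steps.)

Aperture: f/1.0 → f/1.1 → f/1.2 → f/1.4 → f/1.6 → f/1.8 → f/2 → f/2.2 — 2 1/3 stops smaller aperture (darker).
Shutter speed: 1/500 → 1/400 → 1/320 — 2/3 stop slower (brighter).
ISO: 6400 → 5000 → 4000 → 3200 → 2500 → 2000 → 1600 → 1250 → 1000 → 800 → 640 → 500 — 3 2/3 stops dropped (darker).
Net: −2 1/3 +2/3 −3 2/3 = −5 1/3 stops.

5 1/3 stops darker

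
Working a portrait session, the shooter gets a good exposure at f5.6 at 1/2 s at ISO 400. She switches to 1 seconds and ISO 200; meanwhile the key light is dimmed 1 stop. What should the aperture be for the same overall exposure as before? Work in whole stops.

f/4

Scene light: 1 stop darker.
Shutter speed: 1/2 → 1 — 1 stop slower (brighter).
ISO: 400 → 200 — 1 stop dropped (darker).
Net so far: 1 stop darker. Aperture: f/5.6 → f/4.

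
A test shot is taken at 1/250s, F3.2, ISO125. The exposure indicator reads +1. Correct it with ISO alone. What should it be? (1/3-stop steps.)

ISO 64

Overexposed by 1 stop → need 1 stop darker.
ISO: 125 → 100 → 80 → 64.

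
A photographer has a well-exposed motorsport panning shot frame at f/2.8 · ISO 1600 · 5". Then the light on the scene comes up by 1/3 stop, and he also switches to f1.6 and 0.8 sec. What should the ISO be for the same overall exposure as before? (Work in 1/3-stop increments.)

ISO 2500

Scene light: 1/3 stop brighter.
Aperture: f/2.8 → f/2.5 → f/2.2 → f/2 → f/1.8 → f/1.6 — 1 2/3 stops opened up (brighter).
Shutter speed: 5 → 4 → 3.2 → 2.5 → 2 → 1.6 → 1.3 → 1 → 0.8 — 2 2/3 stops shorter (darker).
Net so far: 2/3 stop darker. ISO: 1600 → 2000 → 2500.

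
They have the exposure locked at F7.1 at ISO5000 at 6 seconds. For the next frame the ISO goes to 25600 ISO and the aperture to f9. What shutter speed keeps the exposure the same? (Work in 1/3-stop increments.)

ISO: 5000 → 6400 → 8000 → 10000 → 12800 → 16000 → 20000 → 25600 — 2 1/3 stops higher (brighter).
Aperture: f/7.1 → f/8 → f/9 — 2/3 stop smaller aperture (darker).
Net change so far: 1 2/3 stops brighter. Offset with the shutter speed: 6 → 5 → 4 → 3.2 → 2.5 → 2.

2 s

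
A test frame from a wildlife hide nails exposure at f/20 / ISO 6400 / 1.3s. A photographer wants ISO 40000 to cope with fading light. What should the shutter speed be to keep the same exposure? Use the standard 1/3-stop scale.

ISO: 6400 → 8000 → 10000 → 12800 → 16000 → 20000 → 25600 → 32000 → 40000 — 2 2/3 stops higher (brighter).
Need 2 2/3 stops darker from the shutter speed: 1.3 → 1 → 0.8 → 0.6 → 0.5 → 0.4 → 0.3 → 1/4 → 1/5.

1/5s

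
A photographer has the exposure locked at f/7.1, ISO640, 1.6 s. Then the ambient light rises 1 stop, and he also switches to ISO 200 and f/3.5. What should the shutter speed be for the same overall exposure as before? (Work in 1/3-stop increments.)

Scene light: 1 stop brighter.
ISO: 640 → 500 → 400 → 320 → 250 → 200 — 1 2/3 stops lower (darker).
Aperture: f/7.1 → f/6.3 → f/5.6 → f/5 → f/4.5 → f/4 → f/3.5 — 2 stops wider (brighter).
Net so far: 1 1/3 stops brighter. Shutter speed: 1.6 → 1.3 → 1 → 0.8 → 0.6.

0.6 s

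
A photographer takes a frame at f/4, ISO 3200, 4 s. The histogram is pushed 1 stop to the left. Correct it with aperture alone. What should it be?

Underexposed by 1 stop → need 1 stop brighter.
Aperture: f/4 → f/2.8.

f/2.8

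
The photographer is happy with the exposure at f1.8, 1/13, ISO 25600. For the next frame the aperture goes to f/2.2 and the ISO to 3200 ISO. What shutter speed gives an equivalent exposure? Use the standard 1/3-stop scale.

1 s

Aperture: f/1.8 → f/2 → f/2.2 — 2/3 stop narrower (darker).
ISO: 25600 → 20000 → 16000 → 12800 → 10000 → 8000 → 6400 → 5000 → 4000 → 3200 — 3 stops lower (darker).
Net change so far: 3 2/3 stops darker. Offset with the shutter speed: 1/13 → 1/10 → 1/8 → 1/6 → 1/5 → 1/4 → 0.3 → 0.4 → 0.5 → 0.6 → 0.8 → 1.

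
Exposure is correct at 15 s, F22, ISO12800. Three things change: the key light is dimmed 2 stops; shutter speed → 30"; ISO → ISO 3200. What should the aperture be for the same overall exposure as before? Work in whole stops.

Scene light: 2 stops darker.
Shutter speed: 15 → 30 — 1 stop slower (brighter).
ISO: 12800 → 6400 → 3200 — 2 stops dropped (darker).
Net so far: 3 stops darker. Aperture: f/22 → f/16 → f/11 → f/8.

f/8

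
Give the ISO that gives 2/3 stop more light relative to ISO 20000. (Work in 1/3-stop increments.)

ISO: 20000 → 25600 → 32000 — 2/3 stop raised (brighter).

ISO 32000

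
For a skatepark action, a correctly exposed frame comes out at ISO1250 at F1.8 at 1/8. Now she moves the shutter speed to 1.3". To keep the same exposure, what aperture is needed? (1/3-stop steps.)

f/5.6

Shutter speed: 1/8 → 1/6 → 1/5 → 1/4 → 0.3 → 0.4 → 0.5 → 0.6 → 0.8 → 1 → 1.3 — 3 1/3 stops longer (brighter).
Need 3 1/3 stops darker from the aperture: f/1.8 → f/2 → f/2.2 → f/2.5 → f/2.8 → f/3.2 → f/3.5 → f/4 → f/4.5 → f/5 → f/5.6.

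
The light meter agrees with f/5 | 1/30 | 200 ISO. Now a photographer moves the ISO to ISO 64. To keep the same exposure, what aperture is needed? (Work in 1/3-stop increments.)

f/2.8

ISO: 200 → 160 → 125 → 100 → 80 → 64 — 1 2/3 stops dropped (darker).
Need 1 2/3 stops brighter from the aperture: f/5 → f/4.5 → f/4 → f/3.5 → f/3.2 → f/2.8.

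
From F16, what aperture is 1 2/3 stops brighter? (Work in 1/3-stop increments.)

Aperture: f/16 → f/14 → f/13 → f/11 → f/10 → f/9 — 1 2/3 stops larger aperture (brighter).

f/9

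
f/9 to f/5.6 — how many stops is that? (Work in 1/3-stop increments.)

1 1/3 stops

f/9 → f/8 → f/7.1 → f/6.3 → f/5.6 — count the steps: 4 third-stops = 1 1/3 stops.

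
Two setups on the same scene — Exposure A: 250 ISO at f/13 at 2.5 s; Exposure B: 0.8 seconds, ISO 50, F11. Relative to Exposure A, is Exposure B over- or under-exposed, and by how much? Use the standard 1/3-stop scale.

3 2/3 stops darker

Aperture: f/13 → f/11 — 1/3 stop wider (brighter).
Shutter speed: 2.5 → 2 → 1.6 → 1.3 → 1 → 0.8 — 1 2/3 stops faster (darker).
ISO: 250 → 200 → 160 → 125 → 100 → 80 → 64 → 50 — 2 1/3 stops lower (darker).
Net: +1/3 −1 2/3 −2 1/3 = −3 2/3 stops.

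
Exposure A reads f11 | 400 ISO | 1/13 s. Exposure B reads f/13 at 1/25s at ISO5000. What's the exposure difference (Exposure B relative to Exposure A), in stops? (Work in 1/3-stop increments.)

2 1/3 stops brighter

Aperture: f/11 → f/13 — 1/3 stop smaller aperture (darker).
Shutter speed: 1/13 → 1/15 → 1/20 → 1/25 — 1 stop shorter (darker).
ISO: 400 → 500 → 640 → 800 → 1000 → 1250 → 1600 → 2000 → 2500 → 3200 → 4000 → 5000 — 3 2/3 stops higher (brighter).
Net: −1/3 −1 +3 2/3 = +2 1/3 stops.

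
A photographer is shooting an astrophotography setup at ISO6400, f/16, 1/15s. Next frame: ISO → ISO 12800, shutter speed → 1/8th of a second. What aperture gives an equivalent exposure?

ISO: 6400 → 12800 — 1 stop higher (brighter).
Shutter speed: 1/15 → 1/8 — 1 stop longer (brighter).
Net change so far: 2 stops brighter. Offset with the aperture: f/16 → f/22 → f/32.

f/32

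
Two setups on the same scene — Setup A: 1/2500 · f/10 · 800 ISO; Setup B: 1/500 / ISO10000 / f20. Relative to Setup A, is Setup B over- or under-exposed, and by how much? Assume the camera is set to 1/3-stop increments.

Aperture: f/10 → f/11 → f/13 → f/14 → f/16 → f/18 → f/20 — 2 stops stopped down (darker).
Shutter speed: 1/2500 → 1/2000 → 1/1600 → 1/1250 → 1/1000 → 1/800 → 1/640 → 1/500 — 2 1/3 stops longer (brighter).
ISO: 800 → 1000 → 1250 → 1600 → 2000 → 2500 → 3200 → 4000 → 5000 → 6400 → 8000 → 10000 — 3 2/3 stops raised (brighter).
Net: −2 +2 1/3 +3 2/3 = +4 stops.

4 stops brighter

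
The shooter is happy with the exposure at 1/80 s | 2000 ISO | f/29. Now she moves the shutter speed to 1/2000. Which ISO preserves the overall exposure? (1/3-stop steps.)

Shutter speed: 1/80 → 1/100 → 1/125 → 1/160 → 1/200 → 1/250 → 1/320 → 1/400 → 1/500 → 1/640 → 1/800 → 1/1000 → 1/1250 → 1/1600 → 1/2000 — 4 2/3 stops shorter (darker).
Need 4 2/3 stops brighter from the ISO: 2000 → 2500 → 3200 → 4000 → 5000 → 6400 → 8000 → 10000 → 12800 → 16000 → 20000 → 25600 → 32000 → 40000 → 51200.

ISO 51200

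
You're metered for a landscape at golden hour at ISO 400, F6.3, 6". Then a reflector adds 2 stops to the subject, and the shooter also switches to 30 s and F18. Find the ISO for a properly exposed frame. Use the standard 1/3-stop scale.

ISO 160

Scene light: 2 stops brighter.
Shutter speed: 6 → 8 → 10 → 13 → 15 → 20 → 25 → 30 — 2 1/3 stops longer (brighter).
Aperture: f/6.3 → f/7.1 → f/8 → f/9 → f/10 → f/11 → f/13 → f/14 → f/16 → f/18 — 3 stops narrower (darker).
Net so far: 1 1/3 stops brighter. ISO: 400 → 320 → 250 → 200 → 160.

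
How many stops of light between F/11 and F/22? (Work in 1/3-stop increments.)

f/11 → f/13 → f/14 → f/16 → f/18 → f/20 → f/22 — count the steps: 6 third-stops = 2 stops.

2 stops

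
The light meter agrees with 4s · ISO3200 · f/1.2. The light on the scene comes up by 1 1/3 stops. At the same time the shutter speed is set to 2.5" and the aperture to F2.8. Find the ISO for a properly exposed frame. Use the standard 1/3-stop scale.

ISO 10000

Scene light: 1 1/3 stops brighter.
Shutter speed: 4 → 3.2 → 2.5 — 2/3 stop shorter (darker).
Aperture: f/1.2 → f/1.4 → f/1.6 → f/1.8 → f/2 → f/2.2 → f/2.5 → f/2.8 — 2 1/3 stops stopped down (darker).
Net so far: 1 2/3 stops darker. ISO: 3200 → 4000 → 5000 → 6400 → 8000 → 10000.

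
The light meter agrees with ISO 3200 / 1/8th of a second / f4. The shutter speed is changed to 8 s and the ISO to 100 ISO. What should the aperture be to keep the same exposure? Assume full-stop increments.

Shutter speed: 1/8 → 1/4 → 1/2 → 1 → 2 → 4 → 8 — 6 stops longer (brighter).
ISO: 3200 → 1600 → 800 → 400 → 200 → 100 — 5 stops dropped (darker).
Net change so far: 1 stop brighter. Offset with the aperture: f/4 → f/5.6.

f/5.6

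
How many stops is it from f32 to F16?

2 stops

f/32 → f/22 → f/16 — count the steps: 2 stops.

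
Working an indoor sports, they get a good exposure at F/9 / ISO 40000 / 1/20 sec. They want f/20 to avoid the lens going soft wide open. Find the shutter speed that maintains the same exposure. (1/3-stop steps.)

Aperture: f/9 → f/10 → f/11 → f/13 → f/14 → f/16 → f/18 → f/20 — 2 1/3 stops stopped down (darker).
Need 2 1/3 stops brighter from the shutter speed: 1/20 → 1/15 → 1/13 → 1/10 → 1/8 → 1/6 → 1/5 → 1/4.

1/4s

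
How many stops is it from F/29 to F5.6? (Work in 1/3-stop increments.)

4 2/3 stops

f/29 → f/25 → f/22 → f/20 → f/18 → f/16 → f/14 → f/13 → f/11 → f/10 → f/9 → f/8 → f/7.1 → f/6.3 → f/5.6 — count the steps: 14 third-stops = 4 2/3 stops.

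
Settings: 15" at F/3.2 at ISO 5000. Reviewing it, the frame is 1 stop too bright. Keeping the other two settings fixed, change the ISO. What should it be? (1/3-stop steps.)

ISO 2500

Overexposed by 1 stop → need 1 stop darker.
ISO: 5000 → 4000 → 3200 → 2500.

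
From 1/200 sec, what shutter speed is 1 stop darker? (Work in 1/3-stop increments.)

1/400s

Shutter speed: 1/200 → 1/250 → 1/320 → 1/400 — 1 stop faster (darker).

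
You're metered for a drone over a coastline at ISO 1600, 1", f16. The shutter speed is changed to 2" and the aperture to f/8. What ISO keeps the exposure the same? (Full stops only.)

ISO 200

Shutter speed: 1 → 2 — 1 stop slower (brighter).
Aperture: f/16 → f/11 → f/8 — 2 stops wider (brighter).
Net change so far: 3 stops brighter. Offset with the ISO: 1600 → 800 → 400 → 200.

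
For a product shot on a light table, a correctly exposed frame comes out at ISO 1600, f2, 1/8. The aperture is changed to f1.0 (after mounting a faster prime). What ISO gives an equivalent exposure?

Aperture: f/2 → f/1.4 → f/1.0 — 2 stops wider (brighter).
Need 2 stops darker from the ISO: 1600 → 800 → 400.

ISO 400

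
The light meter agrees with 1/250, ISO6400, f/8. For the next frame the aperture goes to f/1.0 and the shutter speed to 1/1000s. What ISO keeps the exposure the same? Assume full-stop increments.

ISO 400

Aperture: f/8 → f/5.6 → f/4 → f/2.8 → f/2 → f/1.4 → f/1.0 — 6 stops opened up (brighter).
Shutter speed: 1/250 → 1/500 → 1/1000 — 2 stops shorter (darker).
Net change so far: 4 stops brighter. Offset with the ISO: 6400 → 3200 → 1600 → 800 → 400.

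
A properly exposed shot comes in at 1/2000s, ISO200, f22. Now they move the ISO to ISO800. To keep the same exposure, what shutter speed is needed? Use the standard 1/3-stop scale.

1/8000s

ISO: 200 → 250 → 320 → 400 → 500 → 640 → 800 — 2 stops higher (brighter).
Need 2 stops darker from the shutter speed: 1/2000 → 1/2500 → 1/3200 → 1/4000 → 1/5000 → 1/6400 → 1/8000.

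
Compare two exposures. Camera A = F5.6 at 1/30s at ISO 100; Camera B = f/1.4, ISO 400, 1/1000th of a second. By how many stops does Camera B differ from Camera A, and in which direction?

1 stop brighter

Aperture: f/5.6 → f/4 → f/2.8 → f/2 → f/1.4 — 4 stops wider (brighter).
Shutter speed: 1/30 → 1/60 → 1/125 → 1/250 → 1/500 → 1/1000 — 5 stops faster (darker).
ISO: 100 → 200 → 400 — 2 stops higher (brighter).
Net: +4 −5 +2 = +1 stop.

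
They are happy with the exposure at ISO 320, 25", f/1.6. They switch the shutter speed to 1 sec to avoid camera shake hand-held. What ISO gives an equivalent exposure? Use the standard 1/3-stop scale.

Shutter speed: 25 → 20 → 15 → 13 → 10 → 8 → 6 → 5 → 4 → 3.2 → 2.5 → 2 → 1.6 → 1.3 → 1 — 4 2/3 stops shorter (darker).
Need 4 2/3 stops brighter from the ISO: 320 → 400 → 500 → 640 → 800 → 1000 → 1250 → 1600 → 2000 → 2500 → 3200 → 4000 → 5000 → 6400 → 8000.

ISO 8000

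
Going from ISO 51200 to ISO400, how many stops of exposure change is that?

51200 → 25600 → 12800 → 6400 → 3200 → 1600 → 800 → 400 — count the steps: 7 stops.

7 stops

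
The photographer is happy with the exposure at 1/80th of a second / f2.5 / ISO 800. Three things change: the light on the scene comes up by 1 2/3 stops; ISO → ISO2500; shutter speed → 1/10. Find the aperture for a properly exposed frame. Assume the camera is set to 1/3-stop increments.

f/22

Scene light: 1 2/3 stops brighter.
ISO: 800 → 1000 → 1250 → 1600 → 2000 → 2500 — 1 2/3 stops higher (brighter).
Shutter speed: 1/80 → 1/60 → 1/50 → 1/40 → 1/30 → 1/25 → 1/20 → 1/15 → 1/13 → 1/10 — 3 stops longer (brighter).
Net so far: 6 1/3 stops brighter. Aperture: f/2.5 → f/2.8 → f/3.2 → f/3.5 → f/4 → f/4.5 → f/5 → f/5.6 → f/6.3 → f/7.1 → f/8 → f/9 → f/10 → f/11 → f/13 → f/14 → f/16 → f/18 → f/20 → f/22.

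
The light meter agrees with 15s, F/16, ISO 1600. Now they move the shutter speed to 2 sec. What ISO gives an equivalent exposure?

ISO 12800

Shutter speed: 15 → 8 → 4 → 2 — 3 stops shorter (darker).
Need 3 stops brighter from the ISO: 1600 → 3200 → 6400 → 12800.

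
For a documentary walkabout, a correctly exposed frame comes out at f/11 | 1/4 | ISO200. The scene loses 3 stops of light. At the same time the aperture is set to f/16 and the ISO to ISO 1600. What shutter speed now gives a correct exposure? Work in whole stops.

1/2s

Scene light: 3 stops darker.
Aperture: f/11 → f/16 — 1 stop smaller aperture (darker).
ISO: 200 → 400 → 800 → 1600 — 3 stops higher (brighter).
Net so far: 1 stop darker. Shutter speed: 1/4 → 1/2.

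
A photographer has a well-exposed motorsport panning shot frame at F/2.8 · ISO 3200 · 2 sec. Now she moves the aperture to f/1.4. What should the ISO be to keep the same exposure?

ISO 800

Aperture: f/2.8 → f/2 → f/1.4 — 2 stops opened up (brighter).
Need 2 stops darker from the ISO: 3200 → 1600 → 800.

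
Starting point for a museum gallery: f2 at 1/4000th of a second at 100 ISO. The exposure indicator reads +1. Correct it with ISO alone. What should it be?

ISO 50

Overexposed by 1 stop → need 1 stop darker.
ISO: 100 → 50.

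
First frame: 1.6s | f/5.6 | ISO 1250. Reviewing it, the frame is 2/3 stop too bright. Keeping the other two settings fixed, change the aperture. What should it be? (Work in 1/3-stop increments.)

f/7.1

Overexposed by 2/3 stop → need 2/3 stop darker.
Aperture: f/5.6 → f/6.3 → f/7.1.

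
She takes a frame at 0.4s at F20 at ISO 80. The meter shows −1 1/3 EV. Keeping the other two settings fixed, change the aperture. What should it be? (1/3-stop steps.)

Underexposed by 1 1/3 stops → need 1 1/3 stops brighter.
Aperture: f/20 → f/18 → f/16 → f/14 → f/13.

f/13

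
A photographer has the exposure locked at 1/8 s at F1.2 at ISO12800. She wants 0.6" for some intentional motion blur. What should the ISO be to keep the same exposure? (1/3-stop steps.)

ISO 2500

Shutter speed: 1/8 → 1/6 → 1/5 → 1/4 → 0.3 → 0.4 → 0.5 → 0.6 — 2 1/3 stops slower (brighter).
Need 2 1/3 stops darker from the ISO: 12800 → 10000 → 8000 → 6400 → 5000 → 4000 → 3200 → 2500.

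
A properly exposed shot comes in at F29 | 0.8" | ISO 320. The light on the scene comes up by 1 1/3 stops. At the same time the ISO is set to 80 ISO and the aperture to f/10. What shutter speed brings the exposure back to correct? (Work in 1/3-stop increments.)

1/6s

Scene light: 1 1/3 stops brighter.
ISO: 320 → 250 → 200 → 160 → 125 → 100 → 80 — 2 stops dropped (darker).
Aperture: f/29 → f/25 → f/22 → f/20 → f/18 → f/16 → f/14 → f/13 → f/11 → f/10 — 3 stops wider (brighter).
Net so far: 2 1/3 stops brighter. Shutter speed: 0.8 → 0.6 → 0.5 → 0.4 → 0.3 → 1/4 → 1/5 → 1/6.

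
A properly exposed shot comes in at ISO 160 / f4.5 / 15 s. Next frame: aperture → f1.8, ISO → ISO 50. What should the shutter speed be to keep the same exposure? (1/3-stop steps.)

Aperture: f/4.5 → f/4 → f/3.5 → f/3.2 → f/2.8 → f/2.5 → f/2.2 → f/2 → f/1.8 — 2 2/3 stops wider (brighter).
ISO: 160 → 125 → 100 → 80 → 64 → 50 — 1 2/3 stops dropped (darker).
Net change so far: 1 stop brighter. Offset with the shutter speed: 15 → 13 → 10 → 8.

8 s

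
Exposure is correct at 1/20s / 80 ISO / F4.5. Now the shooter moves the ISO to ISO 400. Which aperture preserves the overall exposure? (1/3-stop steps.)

ISO: 80 → 100 → 125 → 160 → 200 → 250 → 320 → 400 — 2 1/3 stops higher (brighter).
Need 2 1/3 stops darker from the aperture: f/4.5 → f/5 → f/5.6 → f/6.3 → f/7.1 → f/8 → f/9 → f/10.

f/10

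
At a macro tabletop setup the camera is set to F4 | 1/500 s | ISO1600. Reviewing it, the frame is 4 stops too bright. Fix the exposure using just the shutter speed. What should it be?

1/8000s

Overexposed by 4 stops → need 4 stops darker.
Shutter speed: 1/500 → 1/1000 → 1/2000 → 1/4000 → 1/8000.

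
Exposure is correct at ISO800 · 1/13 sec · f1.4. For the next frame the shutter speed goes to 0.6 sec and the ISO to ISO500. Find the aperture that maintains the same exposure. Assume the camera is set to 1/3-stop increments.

f/3.2

Shutter speed: 1/13 → 1/10 → 1/8 → 1/6 → 1/5 → 1/4 → 0.3 → 0.4 → 0.5 → 0.6 — 3 stops longer (brighter).
ISO: 800 → 640 → 500 — 2/3 stop lower (darker).
Net change so far: 2 1/3 stops brighter. Offset with the aperture: f/1.4 → f/1.6 → f/1.8 → f/2 → f/2.2 → f/2.5 → f/2.8 → f/3.2.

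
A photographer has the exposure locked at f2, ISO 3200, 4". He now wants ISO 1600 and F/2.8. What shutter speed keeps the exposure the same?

ISO: 3200 → 1600 — 1 stop dropped (darker).
Aperture: f/2 → f/2.8 — 1 stop smaller aperture (darker).
Net change so far: 2 stops darker. Offset with the shutter speed: 4 → 8 → 15.

15 s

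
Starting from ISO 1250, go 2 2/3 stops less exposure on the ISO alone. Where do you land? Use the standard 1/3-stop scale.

ISO: 1250 → 1000 → 800 → 640 → 500 → 400 → 320 → 250 → 200 — 2 2/3 stops lower (darker).

ISO 200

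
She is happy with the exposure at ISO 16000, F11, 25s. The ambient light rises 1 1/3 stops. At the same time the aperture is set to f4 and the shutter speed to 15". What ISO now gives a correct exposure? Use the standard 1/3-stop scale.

ISO 1250

Scene light: 1 1/3 stops brighter.
Aperture: f/11 → f/10 → f/9 → f/8 → f/7.1 → f/6.3 → f/5.6 → f/5 → f/4.5 → f/4 — 3 stops wider (brighter).
Shutter speed: 25 → 20 → 15 — 2/3 stop faster (darker).
Net so far: 3 2/3 stops brighter. ISO: 16000 → 12800 → 10000 → 8000 → 6400 → 5000 → 4000 → 3200 → 2500 → 2000 → 1600 → 1250.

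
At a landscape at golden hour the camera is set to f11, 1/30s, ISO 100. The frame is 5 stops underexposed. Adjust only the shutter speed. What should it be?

1 s

Underexposed by 5 stops → need 5 stops brighter.
Shutter speed: 1/30 → 1/15 → 1/8 → 1/4 → 1/2 → 1.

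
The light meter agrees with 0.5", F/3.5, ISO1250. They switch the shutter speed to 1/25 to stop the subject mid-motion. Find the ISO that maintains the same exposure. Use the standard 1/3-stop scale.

Shutter speed: 0.5 → 0.4 → 0.3 → 1/4 → 1/5 → 1/6 → 1/8 → 1/10 → 1/13 → 1/15 → 1/20 → 1/25 — 3 2/3 stops shorter (darker).
Need 3 2/3 stops brighter from the ISO: 1250 → 1600 → 2000 → 2500 → 3200 → 4000 → 5000 → 6400 → 8000 → 10000 → 12800 → 16000.

ISO 16000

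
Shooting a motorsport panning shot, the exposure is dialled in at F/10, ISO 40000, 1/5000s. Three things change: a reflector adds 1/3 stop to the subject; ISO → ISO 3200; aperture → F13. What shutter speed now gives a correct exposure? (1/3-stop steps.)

1/320s

Scene light: 1/3 stop brighter.
ISO: 40000 → 32000 → 25600 → 20000 → 16000 → 12800 → 10000 → 8000 → 6400 → 5000 → 4000 → 3200 — 3 2/3 stops dropped (darker).
Aperture: f/10 → f/11 → f/13 — 2/3 stop narrower (darker).
Net so far: 4 stops darker. Shutter speed: 1/5000 → 1/4000 → 1/3200 → 1/2500 → 1/2000 → 1/1600 → 1/1250 → 1/1000 → 1/800 → 1/640 → 1/500 → 1/400 → 1/320.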